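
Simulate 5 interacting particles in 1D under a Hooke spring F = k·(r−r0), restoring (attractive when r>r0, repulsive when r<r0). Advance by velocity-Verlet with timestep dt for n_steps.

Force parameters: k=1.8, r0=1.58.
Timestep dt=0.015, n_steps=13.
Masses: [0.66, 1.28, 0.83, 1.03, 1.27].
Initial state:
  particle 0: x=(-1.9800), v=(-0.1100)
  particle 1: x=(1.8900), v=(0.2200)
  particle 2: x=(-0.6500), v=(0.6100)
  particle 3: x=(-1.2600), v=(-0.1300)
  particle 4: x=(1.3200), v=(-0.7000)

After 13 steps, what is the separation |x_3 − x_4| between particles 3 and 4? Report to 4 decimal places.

step 0: x0=(-1.9800) x1=(1.8900) x2=(-0.6500) x3=(-1.2600) x4=(1.3200)
step 1: x0=(-1.9808) x1=(1.8927) x2=(-0.6402) x3=(-1.2615) x4=(1.3088)
step 2: x0=(-1.9797) x1=(1.8942) x2=(-0.6292) x3=(-1.2620) x4=(1.2964)
step 3: x0=(-1.9769) x1=(1.8945) x2=(-0.6170) x3=(-1.2615) x4=(1.2827)
step 4: x0=(-1.9724) x1=(1.8935) x2=(-0.6036) x3=(-1.2600) x4=(1.2677)
step 5: x0=(-1.9660) x1=(1.8914) x2=(-0.5891) x3=(-1.2576) x4=(1.2515)
step 6: x0=(-1.9580) x1=(1.8880) x2=(-0.5735) x3=(-1.2542) x4=(1.2341)
step 7: x0=(-1.9482) x1=(1.8835) x2=(-0.5567) x3=(-1.2499) x4=(1.2155)
step 8: x0=(-1.9367) x1=(1.8777) x2=(-0.5390) x3=(-1.2446) x4=(1.1957)
step 9: x0=(-1.9235) x1=(1.8708) x2=(-0.5202) x3=(-1.2384) x4=(1.1749)
step 10: x0=(-1.9087) x1=(1.8628) x2=(-0.5005) x3=(-1.2312) x4=(1.1530)
step 11: x0=(-1.8923) x1=(1.8535) x2=(-0.4799) x3=(-1.2230) x4=(1.1301)
step 12: x0=(-1.8744) x1=(1.8432) x2=(-0.4584) x3=(-1.2140) x4=(1.1062)
step 13: x0=(-1.8550) x1=(1.8317) x2=(-0.4361) x3=(-1.2040) x4=(1.0813)

2.2853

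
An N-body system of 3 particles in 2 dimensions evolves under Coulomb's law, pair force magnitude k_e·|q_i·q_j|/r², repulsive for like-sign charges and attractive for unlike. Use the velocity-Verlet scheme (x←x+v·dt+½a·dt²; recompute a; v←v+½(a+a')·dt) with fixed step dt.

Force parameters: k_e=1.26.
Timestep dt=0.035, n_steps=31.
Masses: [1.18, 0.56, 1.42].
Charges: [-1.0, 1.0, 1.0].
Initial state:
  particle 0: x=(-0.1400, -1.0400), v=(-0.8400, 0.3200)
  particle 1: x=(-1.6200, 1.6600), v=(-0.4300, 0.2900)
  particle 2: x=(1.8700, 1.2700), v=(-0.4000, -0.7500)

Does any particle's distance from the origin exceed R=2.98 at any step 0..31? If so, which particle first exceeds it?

no

step 0: x0=(-0.1400, -1.0400) x1=(-1.6200, 1.6600) x2=(1.8700, 1.2700)
step 1: x0=(-0.1694, -1.0287) x1=(-1.6351, 1.6700) x2=(1.8560, 1.2437)
step 2: x0=(-0.1987, -1.0171) x1=(-1.6503, 1.6798) x2=(1.8420, 1.2173)
step 3: x0=(-0.2281, -1.0054) x1=(-1.6655, 1.6894) x2=(1.8280, 1.1908)
step 4: x0=(-0.2574, -0.9934) x1=(-1.6809, 1.6988) x2=(1.8141, 1.1642)
step 5: x0=(-0.2866, -0.9812) x1=(-1.6963, 1.7079) x2=(1.8001, 1.1375)
step 6: x0=(-0.3159, -0.9687) x1=(-1.7118, 1.7168) x2=(1.7861, 1.1107)
step 7: x0=(-0.3450, -0.9560) x1=(-1.7273, 1.7254) x2=(1.7721, 1.0838)
step 8: x0=(-0.3742, -0.9431) x1=(-1.7430, 1.7339) x2=(1.7582, 1.0568)
step 9: x0=(-0.4033, -0.9299) x1=(-1.7587, 1.7420) x2=(1.7442, 1.0297)
step 10: x0=(-0.4323, -0.9165) x1=(-1.7745, 1.7500) x2=(1.7302, 1.0025)
step 11: x0=(-0.4613, -0.9029) x1=(-1.7903, 1.7578) x2=(1.7162, 0.9752)
step 12: x0=(-0.4903, -0.8890) x1=(-1.8063, 1.7653) x2=(1.7021, 0.9478)
step 13: x0=(-0.5191, -0.8749) x1=(-1.8223, 1.7725) x2=(1.6881, 0.9202)
step 14: x0=(-0.5480, -0.8606) x1=(-1.8383, 1.7796) x2=(1.6740, 0.8926)
step 15: x0=(-0.5767, -0.8460) x1=(-1.8544, 1.7864) x2=(1.6599, 0.8649)
step 16: x0=(-0.6054, -0.8312) x1=(-1.8706, 1.7929) x2=(1.6457, 0.8370)
step 17: x0=(-0.6341, -0.8162) x1=(-1.8869, 1.7992) x2=(1.6316, 0.8091)
step 18: x0=(-0.6626, -0.8009) x1=(-1.9032, 1.8053) x2=(1.6174, 0.7811)
step 19: x0=(-0.6911, -0.7854) x1=(-1.9195, 1.8112) x2=(1.6031, 0.7529)
step 20: x0=(-0.7195, -0.7696) x1=(-1.9360, 1.8168) x2=(1.5889, 0.7247)
step 21: x0=(-0.7479, -0.7536) x1=(-1.9524, 1.8221) x2=(1.5745, 0.6963)
step 22: x0=(-0.7761, -0.7374) x1=(-1.9689, 1.8272) x2=(1.5602, 0.6679)
step 23: x0=(-0.8043, -0.7209) x1=(-1.9855, 1.8321) x2=(1.5457, 0.6393)
step 24: x0=(-0.8324, -0.7042) x1=(-2.0021, 1.8367) x2=(1.5313, 0.6107)
step 25: x0=(-0.8604, -0.6872) x1=(-2.0187, 1.8411) x2=(1.5167, 0.5819)
step 26: x0=(-0.8883, -0.6700) x1=(-2.0354, 1.8451) x2=(1.5021, 0.5531)
step 27: x0=(-0.9162, -0.6526) x1=(-2.0521, 1.8490) x2=(1.4875, 0.5241)
step 28: x0=(-0.9439, -0.6349) x1=(-2.0688, 1.8525) x2=(1.4728, 0.4951)
step 29: x0=(-0.9715, -0.6170) x1=(-2.0856, 1.8558) x2=(1.4580, 0.4660)
step 30: x0=(-0.9991, -0.5988) x1=(-2.1023, 1.8589) x2=(1.4431, 0.4368)
step 31: x0=(-1.0265, -0.5804) x1=(-2.1191, 1.8616) x2=(1.4282, 0.4075)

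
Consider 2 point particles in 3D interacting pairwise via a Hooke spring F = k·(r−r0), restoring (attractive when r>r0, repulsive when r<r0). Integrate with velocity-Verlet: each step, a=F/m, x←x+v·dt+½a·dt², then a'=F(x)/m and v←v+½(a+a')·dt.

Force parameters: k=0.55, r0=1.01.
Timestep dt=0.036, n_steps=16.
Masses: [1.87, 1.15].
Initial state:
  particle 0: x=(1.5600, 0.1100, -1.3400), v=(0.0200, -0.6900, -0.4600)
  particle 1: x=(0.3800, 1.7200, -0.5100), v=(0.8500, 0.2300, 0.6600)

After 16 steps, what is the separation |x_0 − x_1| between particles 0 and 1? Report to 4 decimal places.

2.5325

step 0: x0=(1.5600, 0.1100, -1.3400) x1=(0.3800, 1.7200, -0.5100)
step 1: x0=(1.5606, 0.0853, -1.3565) x1=(0.4108, 1.7280, -0.4864)
step 2: x0=(1.5610, 0.0610, -1.3728) x1=(0.4420, 1.7355, -0.4630)
step 3: x0=(1.5611, 0.0370, -1.3889) x1=(0.4735, 1.7424, -0.4400)
step 4: x0=(1.5610, 0.0134, -1.4048) x1=(0.5055, 1.7487, -0.4173)
step 5: x0=(1.5607, -0.0099, -1.4205) x1=(0.5377, 1.7544, -0.3949)
step 6: x0=(1.5602, -0.0328, -1.4360) x1=(0.5704, 1.7596, -0.3729)
step 7: x0=(1.5594, -0.0553, -1.4512) x1=(0.6034, 1.7641, -0.3513)
step 8: x0=(1.5585, -0.0774, -1.4663) x1=(0.6367, 1.7679, -0.3300)
step 9: x0=(1.5573, -0.0992, -1.4810) x1=(0.6703, 1.7711, -0.3092)
step 10: x0=(1.5560, -0.1205, -1.4955) x1=(0.7043, 1.7736, -0.2888)
step 11: x0=(1.5544, -0.1414, -1.5098) x1=(0.7386, 1.7755, -0.2688)
step 12: x0=(1.5527, -0.1618, -1.5238) x1=(0.7731, 1.7767, -0.2492)
step 13: x0=(1.5508, -0.1818, -1.5375) x1=(0.8080, 1.7771, -0.2301)
step 14: x0=(1.5487, -0.2014, -1.5508) x1=(0.8431, 1.7769, -0.2115)
step 15: x0=(1.5465, -0.2206, -1.5639) x1=(0.8785, 1.7759, -0.1934)
step 16: x0=(1.5442, -0.2393, -1.5767) x1=(0.9141, 1.7741, -0.1758)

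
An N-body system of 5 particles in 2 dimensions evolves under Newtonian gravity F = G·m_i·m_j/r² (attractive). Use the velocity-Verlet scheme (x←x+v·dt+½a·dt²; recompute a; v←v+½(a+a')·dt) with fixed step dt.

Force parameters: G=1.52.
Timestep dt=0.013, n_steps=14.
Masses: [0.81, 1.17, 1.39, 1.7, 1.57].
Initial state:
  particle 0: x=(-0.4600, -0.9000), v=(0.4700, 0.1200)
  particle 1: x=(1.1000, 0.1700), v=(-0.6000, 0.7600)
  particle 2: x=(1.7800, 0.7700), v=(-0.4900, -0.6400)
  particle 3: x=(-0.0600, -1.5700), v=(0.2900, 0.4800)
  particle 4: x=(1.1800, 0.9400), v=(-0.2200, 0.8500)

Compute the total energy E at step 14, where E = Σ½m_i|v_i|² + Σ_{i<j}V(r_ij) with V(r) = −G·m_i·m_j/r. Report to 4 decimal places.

step 0: x0=(-0.4600, -0.9000) x1=(1.1000, 0.1700) x2=(1.7800, 0.7700) x3=(-0.0600, -1.5700) x4=(1.1800, 0.9400)
step 1: x0=(-0.4536, -0.8987) x1=(1.0923, 0.1803) x2=(1.7730, 0.7617) x3=(-0.0563, -1.5635) x4=(1.1775, 0.9506)
step 2: x0=(-0.4467, -0.8979) x1=(1.0850, 0.1914) x2=(1.7646, 0.7534) x3=(-0.0526, -1.5567) x4=(1.1758, 0.9604)
step 3: x0=(-0.4393, -0.8976) x1=(1.0780, 0.2034) x2=(1.7549, 0.7451) x3=(-0.0491, -1.5493) x4=(1.1749, 0.9693)
step 4: x0=(-0.4314, -0.8978) x1=(1.0713, 0.2163) x2=(1.7439, 0.7369) x3=(-0.0457, -1.5416) x4=(1.1747, 0.9773)
step 5: x0=(-0.4228, -0.8985) x1=(1.0650, 0.2299) x2=(1.7315, 0.7288) x3=(-0.0423, -1.5333) x4=(1.1753, 0.9844)
step 6: x0=(-0.4138, -0.8998) x1=(1.0592, 0.2445) x2=(1.7178, 0.7208) x3=(-0.0391, -1.5246) x4=(1.1766, 0.9905)
step 7: x0=(-0.4041, -0.9017) x1=(1.0538, 0.2600) x2=(1.7026, 0.7130) x3=(-0.0360, -1.5155) x4=(1.1786, 0.9955)
step 8: x0=(-0.3939, -0.9042) x1=(1.0488, 0.2763) x2=(1.6860, 0.7054) x3=(-0.0330, -1.5058) x4=(1.1814, 0.9995)
step 9: x0=(-0.3830, -0.9073) x1=(1.0444, 0.2937) x2=(1.6679, 0.6980) x3=(-0.0302, -1.4956) x4=(1.1850, 1.0023)
step 10: x0=(-0.3716, -0.9110) x1=(1.0406, 0.3120) x2=(1.6482, 0.6910) x3=(-0.0274, -1.4850) x4=(1.1893, 1.0038)
step 11: x0=(-0.3595, -0.9155) x1=(1.0375, 0.3313) x2=(1.6268, 0.6843) x3=(-0.0249, -1.4737) x4=(1.1944, 1.0041)
step 12: x0=(-0.3467, -0.9206) x1=(1.0351, 0.3517) x2=(1.6038, 0.6780) x3=(-0.0225, -1.4619) x4=(1.2003, 1.0029)
step 13: x0=(-0.3332, -0.9266) x1=(1.0336, 0.3733) x2=(1.5789, 0.6723) x3=(-0.0203, -1.4495) x4=(1.2071, 1.0002)
step 14: x0=(-0.3189, -0.9335) x1=(1.0330, 0.3961) x2=(1.5520, 0.6672) x3=(-0.0182, -1.4365) x4=(1.2147, 0.9957)
step 0 velocities: v0=(0.4700, 0.1200) v1=(-0.6000, 0.7600) v2=(-0.4900, -0.6400) v3=(0.2900, 0.4800) v4=(-0.2200, 0.8500)
step 0: KE=1.9678, PE=-20.5936, E=-18.6257
step 14 velocities: v0=(1.1274, -0.5626) v1=(-0.0003, 1.8067) v2=(-2.1492, -0.3613) v3=(0.1468, 1.0270) v4=(0.6179, -0.4168)
step 14: KE=7.2043, PE=-25.8194, E=-18.6151

-18.6151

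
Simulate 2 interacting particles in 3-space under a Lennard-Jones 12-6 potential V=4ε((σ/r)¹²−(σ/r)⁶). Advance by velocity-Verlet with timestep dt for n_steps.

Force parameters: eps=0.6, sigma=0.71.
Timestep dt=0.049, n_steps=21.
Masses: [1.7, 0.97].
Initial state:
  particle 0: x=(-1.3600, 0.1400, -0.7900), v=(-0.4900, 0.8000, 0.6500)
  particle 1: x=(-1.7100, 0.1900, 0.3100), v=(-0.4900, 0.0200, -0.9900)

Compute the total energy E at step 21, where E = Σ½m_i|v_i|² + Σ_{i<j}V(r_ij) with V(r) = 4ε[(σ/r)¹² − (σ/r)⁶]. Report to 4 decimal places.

1.8406

step 0: x0=(-1.3600, 0.1400, -0.7900) x1=(-1.7100, 0.1900, 0.3100)
step 1: x0=(-1.3841, 0.1792, -0.7577) x1=(-1.7338, 0.1909, 0.2608)
step 2: x0=(-1.4087, 0.2185, -0.7243) x1=(-1.7568, 0.1919, 0.2094)
step 3: x0=(-1.4339, 0.2576, -0.6889) x1=(-1.7787, 0.1929, 0.1548)
step 4: x0=(-1.4602, 0.2966, -0.6511) x1=(-1.7987, 0.1942, 0.0958)
step 5: x0=(-1.4873, 0.3354, -0.6115) x1=(-1.8173, 0.1960, 0.0337)
step 6: x0=(-1.5086, 0.3765, -0.5831) x1=(-1.8460, 0.1936, -0.0088)
step 7: x0=(-1.5069, 0.4302, -0.5939) x1=(-1.9151, 0.1692, 0.0175)
step 8: x0=(-1.5042, 0.4845, -0.6063) x1=(-1.9860, 0.1436, 0.0465)
step 9: x0=(-1.5030, 0.5378, -0.6166) x1=(-2.0542, 0.1200, 0.0719)
step 10: x0=(-1.5030, 0.5901, -0.6254) x1=(-2.1202, 0.0980, 0.0945)
step 11: x0=(-1.5038, 0.6417, -0.6332) x1=(-2.1849, 0.0772, 0.1156)
step 12: x0=(-1.5051, 0.6930, -0.6405) x1=(-2.2487, 0.0570, 0.1357)
step 13: x0=(-1.5068, 0.7440, -0.6475) x1=(-2.3120, 0.0372, 0.1553)
step 14: x0=(-1.5086, 0.7949, -0.6543) x1=(-2.3749, 0.0178, 0.1745)
step 15: x0=(-1.5105, 0.8456, -0.6610) x1=(-2.4376, -0.0014, 0.1935)
step 16: x0=(-1.5125, 0.8963, -0.6676) x1=(-2.5002, -0.0205, 0.2124)
step 17: x0=(-1.5146, 0.9469, -0.6741) x1=(-2.5626, -0.0395, 0.2311)
step 18: x0=(-1.5167, 0.9974, -0.6806) x1=(-2.6250, -0.0584, 0.2499)
step 19: x0=(-1.5188, 1.0480, -0.6871) x1=(-2.6874, -0.0773, 0.2685)
step 20: x0=(-1.5210, 1.0985, -0.6936) x1=(-2.7497, -0.0962, 0.2872)
step 21: x0=(-1.5231, 1.1490, -0.7000) x1=(-2.8120, -0.1150, 0.3058)
step 0 velocities: v0=(-0.4900, 0.8000, 0.6500) v1=(-0.4900, 0.0200, -0.9900)
step 0: KE=1.6992, PE=-0.1223, E=1.5769
step 21 velocities: v0=(-0.0444, 1.0306, -0.1318) v1=(-1.2710, -0.3842, 0.3802)
step 21: KE=1.8446, PE=-0.0039, E=1.8406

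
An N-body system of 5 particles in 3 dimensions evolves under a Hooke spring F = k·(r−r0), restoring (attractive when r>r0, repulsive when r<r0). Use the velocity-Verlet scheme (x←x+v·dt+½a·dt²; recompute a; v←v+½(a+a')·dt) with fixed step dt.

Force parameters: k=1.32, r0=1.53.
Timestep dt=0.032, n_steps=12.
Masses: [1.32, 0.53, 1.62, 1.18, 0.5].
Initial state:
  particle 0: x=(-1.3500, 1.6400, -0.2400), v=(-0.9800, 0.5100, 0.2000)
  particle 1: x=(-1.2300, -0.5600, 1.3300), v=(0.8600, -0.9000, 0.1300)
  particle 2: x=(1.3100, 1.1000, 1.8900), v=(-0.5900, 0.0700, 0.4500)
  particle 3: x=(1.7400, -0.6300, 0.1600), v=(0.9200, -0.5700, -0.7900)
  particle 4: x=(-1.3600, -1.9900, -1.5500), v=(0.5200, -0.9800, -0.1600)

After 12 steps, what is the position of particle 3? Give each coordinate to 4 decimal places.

(1.6546, -0.7271, -0.1121)

step 0: x0=(-1.3500, 1.6400, -0.2400) x1=(-1.2300, -0.5600, 1.3300) x2=(1.3100, 1.1000, 1.8900) x3=(1.7400, -0.6300, 0.1600) x4=(-1.3600, -1.9900, -1.5500)
step 1: x0=(-1.3796, 1.6539, -0.2329) x1=(-1.1990, -0.5875, 1.3309) x2=(1.2892, 1.1008, 1.9025) x3=(1.7663, -0.6475, 0.1347) x4=(-1.3382, -2.0133, -1.5473)
step 2: x0=(-1.4057, 1.6627, -0.2245) x1=(-1.1613, -0.6123, 1.3254) x2=(1.2648, 1.0988, 1.9111) x3=(1.7864, -0.6635, 0.1096) x4=(-1.3062, -2.0204, -1.5290)
step 3: x0=(-1.4280, 1.6664, -0.2148) x1=(-1.1171, -0.6344, 1.3135) x2=(1.2368, 1.0938, 1.9158) x3=(1.8001, -0.6780, 0.0846) x4=(-1.2642, -2.0112, -1.4953)
step 4: x0=(-1.4465, 1.6649, -0.2037) x1=(-1.0667, -0.6534, 1.2952) x2=(1.2052, 1.0860, 1.9167) x3=(1.8074, -0.6908, 0.0600) x4=(-1.2127, -1.9861, -1.4466)
step 5: x0=(-1.4611, 1.6583, -0.1914) x1=(-1.0104, -0.6695, 1.2709) x2=(1.1704, 1.0753, 1.9137) x3=(1.8085, -0.7019, 0.0358) x4=(-1.1520, -1.9453, -1.3835)
step 6: x0=(-1.4718, 1.6465, -0.1777) x1=(-0.9486, -0.6824, 1.2409) x2=(1.1323, 1.0618, 1.9068) x3=(1.8034, -0.7113, 0.0122) x4=(-1.0828, -1.8895, -1.3065)
step 7: x0=(-1.4784, 1.6298, -0.1628) x1=(-0.8816, -0.6920, 1.2055) x2=(1.0913, 1.0456, 1.8963) x3=(1.7923, -0.7189, -0.0108) x4=(-1.0057, -1.8193, -1.2167)
step 8: x0=(-1.4810, 1.6081, -0.1467) x1=(-0.8101, -0.6984, 1.1651) x2=(1.0474, 1.0268, 1.8821) x3=(1.7753, -0.7245, -0.0330) x4=(-0.9213, -1.7355, -1.1150)
step 9: x0=(-1.4795, 1.5816, -0.1294) x1=(-0.7343, -0.7014, 1.1204) x2=(1.0009, 1.0055, 1.8645) x3=(1.7528, -0.7282, -0.0544) x4=(-0.8304, -1.6393, -1.0027)
step 10: x0=(-1.4739, 1.5505, -0.1108) x1=(-0.6549, -0.7009, 1.0718) x2=(0.9521, 0.9818, 1.8434) x3=(1.7249, -0.7299, -0.0747) x4=(-0.7340, -1.5316, -0.8808)
step 11: x0=(-1.4643, 1.5151, -0.0911) x1=(-0.5723, -0.6970, 1.0201) x2=(0.9011, 0.9559, 1.8192) x3=(1.6921, -0.7295, -0.0940) x4=(-0.6328, -1.4137, -0.7508)
step 12: x0=(-1.4507, 1.4755, -0.0703) x1=(-0.4871, -0.6897, 0.9659) x2=(0.8482, 0.9280, 1.7920) x3=(1.6546, -0.7271, -0.1121) x4=(-0.5278, -1.2868, -0.6141)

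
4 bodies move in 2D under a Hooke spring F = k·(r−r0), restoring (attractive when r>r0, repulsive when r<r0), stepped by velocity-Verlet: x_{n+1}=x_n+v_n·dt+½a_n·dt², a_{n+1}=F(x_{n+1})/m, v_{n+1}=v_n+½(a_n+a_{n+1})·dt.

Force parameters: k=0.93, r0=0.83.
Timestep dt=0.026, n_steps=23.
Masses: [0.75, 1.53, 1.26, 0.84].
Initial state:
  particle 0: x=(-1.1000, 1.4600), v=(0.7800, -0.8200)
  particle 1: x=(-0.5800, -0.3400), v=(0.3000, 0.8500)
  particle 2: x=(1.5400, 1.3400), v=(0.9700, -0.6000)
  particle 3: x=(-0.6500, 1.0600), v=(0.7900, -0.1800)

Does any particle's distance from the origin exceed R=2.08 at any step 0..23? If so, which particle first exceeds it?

no

step 0: x0=(-1.1000, 1.4600) x1=(-0.5800, -0.3400) x2=(1.5400, 1.3400) x3=(-0.6500, 1.0600)
step 1: x0=(-1.0789, 1.4383) x1=(-0.5720, -0.3173) x2=(1.5641, 1.3241) x3=(-0.6289, 1.0551)
step 2: x0=(-1.0562, 1.4158) x1=(-0.5634, -0.2936) x2=(1.5858, 1.3076) x3=(-0.6066, 1.0498)
step 3: x0=(-1.0320, 1.3927) x1=(-0.5544, -0.2688) x2=(1.6052, 1.2904) x3=(-0.5831, 1.0442)
step 4: x0=(-1.0061, 1.3689) x1=(-0.5449, -0.2430) x2=(1.6223, 1.2727) x3=(-0.5584, 1.0381)
step 5: x0=(-0.9788, 1.3445) x1=(-0.5349, -0.2163) x2=(1.6371, 1.2545) x3=(-0.5326, 1.0318)
step 6: x0=(-0.9500, 1.3196) x1=(-0.5243, -0.1887) x2=(1.6495, 1.2357) x3=(-0.5055, 1.0250)
step 7: x0=(-0.9197, 1.2941) x1=(-0.5132, -0.1602) x2=(1.6597, 1.2164) x3=(-0.4773, 1.0180)
step 8: x0=(-0.8881, 1.2682) x1=(-0.5016, -0.1309) x2=(1.6676, 1.1966) x3=(-0.4480, 1.0107)
step 9: x0=(-0.8550, 1.2419) x1=(-0.4895, -0.1009) x2=(1.6733, 1.1763) x3=(-0.4174, 1.0031)
step 10: x0=(-0.8207, 1.2152) x1=(-0.4768, -0.0702) x2=(1.6768, 1.1555) x3=(-0.3857, 0.9953)
step 11: x0=(-0.7852, 1.1882) x1=(-0.4635, -0.0389) x2=(1.6781, 1.1343) x3=(-0.3529, 0.9872)
step 12: x0=(-0.7484, 1.1610) x1=(-0.4497, -0.0070) x2=(1.6773, 1.1127) x3=(-0.3190, 0.9790)
step 13: x0=(-0.7105, 1.1335) x1=(-0.4354, 0.0254) x2=(1.6744, 1.0908) x3=(-0.2839, 0.9705)
step 14: x0=(-0.6715, 1.1059) x1=(-0.4205, 0.0583) x2=(1.6695, 1.0684) x3=(-0.2478, 0.9620)
step 15: x0=(-0.6315, 1.0782) x1=(-0.4051, 0.0916) x2=(1.6627, 1.0457) x3=(-0.2105, 0.9533)
step 16: x0=(-0.5906, 1.0503) x1=(-0.3892, 0.1252) x2=(1.6539, 1.0227) x3=(-0.1723, 0.9445)
step 17: x0=(-0.5488, 1.0225) x1=(-0.3728, 0.1592) x2=(1.6433, 0.9994) x3=(-0.1330, 0.9357)
step 18: x0=(-0.5061, 0.9947) x1=(-0.3558, 0.1933) x2=(1.6309, 0.9758) x3=(-0.0926, 0.9269)
step 19: x0=(-0.4628, 0.9669) x1=(-0.3384, 0.2276) x2=(1.6168, 0.9520) x3=(-0.0513, 0.9180)
step 20: x0=(-0.4187, 0.9392) x1=(-0.3204, 0.2620) x2=(1.6011, 0.9279) x3=(-0.0091, 0.9092)
step 21: x0=(-0.3740, 0.9117) x1=(-0.3020, 0.2965) x2=(1.5838, 0.9037) x3=(0.0341, 0.9005)
step 22: x0=(-0.3287, 0.8844) x1=(-0.2832, 0.3310) x2=(1.5651, 0.8793) x3=(0.0782, 0.8918)
step 23: x0=(-0.2829, 0.8572) x1=(-0.2640, 0.3655) x2=(1.5450, 0.8547) x3=(0.1232, 0.8833)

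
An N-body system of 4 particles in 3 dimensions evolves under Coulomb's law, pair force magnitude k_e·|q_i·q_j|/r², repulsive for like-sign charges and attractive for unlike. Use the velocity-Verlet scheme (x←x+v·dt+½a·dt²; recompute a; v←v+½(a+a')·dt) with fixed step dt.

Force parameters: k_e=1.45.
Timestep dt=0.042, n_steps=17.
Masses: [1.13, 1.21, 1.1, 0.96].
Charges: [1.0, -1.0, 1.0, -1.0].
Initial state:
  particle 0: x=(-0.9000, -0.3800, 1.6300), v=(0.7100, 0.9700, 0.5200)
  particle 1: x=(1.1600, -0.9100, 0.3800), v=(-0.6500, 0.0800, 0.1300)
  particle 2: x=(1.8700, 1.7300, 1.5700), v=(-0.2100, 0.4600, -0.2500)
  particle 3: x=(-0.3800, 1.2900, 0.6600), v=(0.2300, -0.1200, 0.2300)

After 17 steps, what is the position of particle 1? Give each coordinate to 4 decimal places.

(0.6870, -0.8444, 0.5117)

step 0: x0=(-0.9000, -0.3800, 1.6300) x1=(1.1600, -0.9100, 0.3800) x2=(1.8700, 1.7300, 1.5700) x3=(-0.3800, 1.2900, 0.6600)
step 1: x0=(-0.8700, -0.3391, 1.6516) x1=(1.1327, -0.9066, 0.3856) x2=(1.8611, 1.7492, 1.5594) x3=(-0.3703, 1.2849, 0.6699)
step 2: x0=(-0.8397, -0.2980, 1.6727) x1=(1.1053, -0.9032, 0.3914) x2=(1.8518, 1.7683, 1.5485) x3=(-0.3606, 1.2796, 0.6804)
step 3: x0=(-0.8091, -0.2565, 1.6933) x1=(1.0778, -0.8997, 0.3975) x2=(1.8424, 1.7871, 1.5374) x3=(-0.3509, 1.2741, 0.6914)
step 4: x0=(-0.7782, -0.2148, 1.7134) x1=(1.0502, -0.8962, 0.4038) x2=(1.8326, 1.8058, 1.5260) x3=(-0.3412, 1.2684, 0.7031)
step 5: x0=(-0.7470, -0.1728, 1.7329) x1=(1.0226, -0.8926, 0.4104) x2=(1.8226, 1.8243, 1.5144) x3=(-0.3314, 1.2625, 0.7154)
step 6: x0=(-0.7155, -0.1305, 1.7517) x1=(0.9950, -0.8889, 0.4173) x2=(1.8123, 1.8426, 1.5025) x3=(-0.3216, 1.2564, 0.7283)
step 7: x0=(-0.6836, -0.0879, 1.7700) x1=(0.9672, -0.8852, 0.4244) x2=(1.8018, 1.8607, 1.4904) x3=(-0.3118, 1.2502, 0.7420)
step 8: x0=(-0.6515, -0.0450, 1.7875) x1=(0.9394, -0.8815, 0.4318) x2=(1.7909, 1.8786, 1.4781) x3=(-0.3019, 1.2437, 0.7564)
step 9: x0=(-0.6190, -0.0018, 1.8043) x1=(0.9115, -0.8776, 0.4395) x2=(1.7798, 1.8963, 1.4655) x3=(-0.2920, 1.2370, 0.7715)
step 10: x0=(-0.5863, 0.0417, 1.8203) x1=(0.8836, -0.8737, 0.4475) x2=(1.7684, 1.9138, 1.4526) x3=(-0.2820, 1.2301, 0.7876)
step 11: x0=(-0.5533, 0.0855, 1.8355) x1=(0.8556, -0.8698, 0.4558) x2=(1.7567, 1.9311, 1.4396) x3=(-0.2720, 1.2230, 0.8045)
step 12: x0=(-0.5200, 0.1296, 1.8498) x1=(0.8276, -0.8658, 0.4644) x2=(1.7448, 1.9482, 1.4262) x3=(-0.2619, 1.2157, 0.8223)
step 13: x0=(-0.4864, 0.1741, 1.8632) x1=(0.7995, -0.8617, 0.4732) x2=(1.7325, 1.9651, 1.4127) x3=(-0.2517, 1.2081, 0.8411)
step 14: x0=(-0.4526, 0.2189, 1.8756) x1=(0.7714, -0.8575, 0.4824) x2=(1.7199, 1.9818, 1.3988) x3=(-0.2415, 1.2003, 0.8611)
step 15: x0=(-0.4186, 0.2640, 1.8869) x1=(0.7433, -0.8532, 0.4919) x2=(1.7071, 1.9983, 1.3848) x3=(-0.2311, 1.1923, 0.8821)
step 16: x0=(-0.3843, 0.3094, 1.8971) x1=(0.7151, -0.8489, 0.5016) x2=(1.6940, 2.0146, 1.3705) x3=(-0.2206, 1.1839, 0.9044)
step 17: x0=(-0.3499, 0.3553, 1.9060) x1=(0.6870, -0.8444, 0.5117) x2=(1.6805, 2.0307, 1.3560) x3=(-0.2100, 1.1752, 0.9280)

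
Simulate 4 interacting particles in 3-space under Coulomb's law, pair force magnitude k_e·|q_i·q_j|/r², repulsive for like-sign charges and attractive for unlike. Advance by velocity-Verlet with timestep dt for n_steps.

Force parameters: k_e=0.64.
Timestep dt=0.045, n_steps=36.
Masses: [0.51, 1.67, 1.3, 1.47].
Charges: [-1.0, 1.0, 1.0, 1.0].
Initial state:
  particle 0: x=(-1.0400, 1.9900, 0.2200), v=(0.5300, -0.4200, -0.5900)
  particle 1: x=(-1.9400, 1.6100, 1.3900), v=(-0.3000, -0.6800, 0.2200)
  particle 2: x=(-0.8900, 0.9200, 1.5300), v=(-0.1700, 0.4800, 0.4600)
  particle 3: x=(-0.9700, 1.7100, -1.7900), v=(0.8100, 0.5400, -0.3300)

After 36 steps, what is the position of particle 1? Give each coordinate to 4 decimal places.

step 0: x0=(-1.0400, 1.9900, 0.2200) x1=(-1.9400, 1.6100, 1.3900) x2=(-0.8900, 0.9200, 1.5300) x3=(-0.9700, 1.7100, -1.7900)
step 1: x0=(-1.0164, 1.9706, 0.1939) x1=(-1.9536, 1.5796, 1.3998) x2=(-0.8974, 0.9415, 1.5506) x3=(-0.9335, 1.7343, -1.8048)
step 2: x0=(-0.9934, 1.9504, 0.1687) x1=(-1.9675, 1.5495, 1.4093) x2=(-0.9043, 0.9629, 1.5712) x3=(-0.8971, 1.7587, -1.8196)
step 3: x0=(-0.9708, 1.9294, 0.1442) x1=(-1.9817, 1.5197, 1.4186) x2=(-0.9106, 0.9842, 1.5916) x3=(-0.8606, 1.7831, -1.8342)
step 4: x0=(-0.9487, 1.9077, 0.1205) x1=(-1.9962, 1.4902, 1.4277) x2=(-0.9163, 1.0053, 1.6119) x3=(-0.8241, 1.8076, -1.8488)
step 5: x0=(-0.9271, 1.8853, 0.0976) x1=(-2.0110, 1.4610, 1.4366) x2=(-0.9215, 1.0262, 1.6321) x3=(-0.7876, 1.8320, -1.8633)
step 6: x0=(-0.9059, 1.8623, 0.0753) x1=(-2.0262, 1.4321, 1.4453) x2=(-0.9259, 1.0471, 1.6523) x3=(-0.7511, 1.8566, -1.8777)
step 7: x0=(-0.8852, 1.8387, 0.0536) x1=(-2.0418, 1.4033, 1.4537) x2=(-0.9297, 1.0678, 1.6723) x3=(-0.7145, 1.8811, -1.8920)
step 8: x0=(-0.8649, 1.8146, 0.0325) x1=(-2.0578, 1.3748, 1.4619) x2=(-0.9329, 1.0885, 1.6923) x3=(-0.6780, 1.9057, -1.9062)
step 9: x0=(-0.8449, 1.7901, 0.0120) x1=(-2.0743, 1.3465, 1.4699) x2=(-0.9353, 1.1091, 1.7122) x3=(-0.6415, 1.9302, -1.9203)
step 10: x0=(-0.8254, 1.7652, -0.0080) x1=(-2.0911, 1.3183, 1.4777) x2=(-0.9371, 1.1297, 1.7320) x3=(-0.6049, 1.9548, -1.9343)
step 11: x0=(-0.8062, 1.7400, -0.0274) x1=(-2.1084, 1.2902, 1.4853) x2=(-0.9382, 1.1502, 1.7518) x3=(-0.5684, 1.9794, -1.9482)
step 12: x0=(-0.7874, 1.7145, -0.0464) x1=(-2.1261, 1.2622, 1.4927) x2=(-0.9386, 1.1707, 1.7716) x3=(-0.5318, 2.0040, -1.9619)
step 13: x0=(-0.7689, 1.6888, -0.0650) x1=(-2.1442, 1.2343, 1.4998) x2=(-0.9383, 1.1913, 1.7913) x3=(-0.4952, 2.0285, -1.9756)
step 14: x0=(-0.7507, 1.6629, -0.0831) x1=(-2.1627, 1.2064, 1.5068) x2=(-0.9374, 1.2118, 1.8109) x3=(-0.4587, 2.0531, -1.9891)
step 15: x0=(-0.7329, 1.6369, -0.1009) x1=(-2.1816, 1.1785, 1.5136) x2=(-0.9359, 1.2325, 1.8305) x3=(-0.4221, 2.0776, -2.0025)
step 16: x0=(-0.7154, 1.6107, -0.1182) x1=(-2.2009, 1.1507, 1.5202) x2=(-0.9338, 1.2531, 1.8501) x3=(-0.3856, 2.1021, -2.0158)
step 17: x0=(-0.6981, 1.5846, -0.1352) x1=(-2.2205, 1.1228, 1.5266) x2=(-0.9311, 1.2739, 1.8697) x3=(-0.3491, 2.1266, -2.0290)
step 18: x0=(-0.6811, 1.5584, -0.1519) x1=(-2.2404, 1.0949, 1.5328) x2=(-0.9279, 1.2947, 1.8892) x3=(-0.3125, 2.1510, -2.0420)
step 19: x0=(-0.6644, 1.5322, -0.1682) x1=(-2.2607, 1.0670, 1.5389) x2=(-0.9241, 1.3157, 1.9086) x3=(-0.2760, 2.1754, -2.0550)
step 20: x0=(-0.6480, 1.5060, -0.1842) x1=(-2.2813, 1.0390, 1.5448) x2=(-0.9198, 1.3367, 1.9281) x3=(-0.2395, 2.1997, -2.0678)
step 21: x0=(-0.6317, 1.4800, -0.1999) x1=(-2.3021, 1.0109, 1.5505) x2=(-0.9151, 1.3579, 1.9475) x3=(-0.2030, 2.2240, -2.0806)
step 22: x0=(-0.6158, 1.4540, -0.2154) x1=(-2.3232, 0.9828, 1.5561) x2=(-0.9099, 1.3791, 1.9669) x3=(-0.1665, 2.2483, -2.0932)
step 23: x0=(-0.6000, 1.4282, -0.2305) x1=(-2.3446, 0.9546, 1.5616) x2=(-0.9043, 1.4005, 1.9862) x3=(-0.1300, 2.2725, -2.1057)
step 24: x0=(-0.5844, 1.4025, -0.2454) x1=(-2.3662, 0.9263, 1.5669) x2=(-0.8984, 1.4219, 2.0055) x3=(-0.0936, 2.2966, -2.1182)
step 25: x0=(-0.5691, 1.3770, -0.2600) x1=(-2.3880, 0.8979, 1.5721) x2=(-0.8920, 1.4435, 2.0248) x3=(-0.0571, 2.3207, -2.1306)
step 26: x0=(-0.5539, 1.3517, -0.2743) x1=(-2.4100, 0.8695, 1.5771) x2=(-0.8853, 1.4652, 2.0440) x3=(-0.0207, 2.3447, -2.1428)
step 27: x0=(-0.5389, 1.3266, -0.2884) x1=(-2.4322, 0.8410, 1.5820) x2=(-0.8783, 1.4869, 2.0632) x3=(0.0158, 2.3687, -2.1550)
step 28: x0=(-0.5241, 1.3017, -0.3023) x1=(-2.4545, 0.8123, 1.5868) x2=(-0.8710, 1.5088, 2.0824) x3=(0.0522, 2.3926, -2.1671)
step 29: x0=(-0.5095, 1.2770, -0.3159) x1=(-2.4770, 0.7836, 1.5915) x2=(-0.8634, 1.5308, 2.1015) x3=(0.0885, 2.4164, -2.1792)
step 30: x0=(-0.4950, 1.2525, -0.3293) x1=(-2.4997, 0.7548, 1.5961) x2=(-0.8555, 1.5528, 2.1206) x3=(0.1249, 2.4402, -2.1912)
step 31: x0=(-0.4807, 1.2283, -0.3424) x1=(-2.5224, 0.7260, 1.6006) x2=(-0.8474, 1.5750, 2.1397) x3=(0.1613, 2.4639, -2.2031)
step 32: x0=(-0.4666, 1.2044, -0.3554) x1=(-2.5453, 0.6970, 1.6050) x2=(-0.8390, 1.5972, 2.1587) x3=(0.1976, 2.4875, -2.2149)
step 33: x0=(-0.4525, 1.1807, -0.3681) x1=(-2.5684, 0.6680, 1.6093) x2=(-0.8305, 1.6195, 2.1777) x3=(0.2339, 2.5111, -2.2267)
step 34: x0=(-0.4386, 1.1572, -0.3806) x1=(-2.5915, 0.6389, 1.6135) x2=(-0.8217, 1.6419, 2.1967) x3=(0.2702, 2.5346, -2.2384)
step 35: x0=(-0.4249, 1.1340, -0.3929) x1=(-2.6147, 0.6097, 1.6177) x2=(-0.8127, 1.6643, 2.2156) x3=(0.3065, 2.5580, -2.2501)
step 36: x0=(-0.4113, 1.1111, -0.4050) x1=(-2.6380, 0.5804, 1.6217) x2=(-0.8035, 1.6868, 2.2345) x3=(0.3428, 2.5814, -2.2617)

(-2.6380, 0.5804, 1.6217)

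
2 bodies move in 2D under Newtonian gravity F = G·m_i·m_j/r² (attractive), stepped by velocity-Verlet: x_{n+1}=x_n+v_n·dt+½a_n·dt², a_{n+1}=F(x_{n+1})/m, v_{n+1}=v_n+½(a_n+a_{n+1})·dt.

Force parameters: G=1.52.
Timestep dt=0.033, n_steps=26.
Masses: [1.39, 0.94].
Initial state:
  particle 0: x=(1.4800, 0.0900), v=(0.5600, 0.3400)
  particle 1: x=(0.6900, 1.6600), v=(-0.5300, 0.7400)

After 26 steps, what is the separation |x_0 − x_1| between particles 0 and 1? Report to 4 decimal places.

step 0: x0=(1.4800, 0.0900) x1=(0.6900, 1.6600)
step 1: x0=(1.4984, 0.1014) x1=(0.6727, 1.6841)
step 2: x0=(1.5165, 0.1133) x1=(0.6557, 1.7075)
step 3: x0=(1.5344, 0.1256) x1=(0.6390, 1.7304)
step 4: x0=(1.5521, 0.1383) x1=(0.6227, 1.7526)
step 5: x0=(1.5696, 0.1514) x1=(0.6067, 1.7743)
step 6: x0=(1.5868, 0.1649) x1=(0.5911, 1.7954)
step 7: x0=(1.6038, 0.1787) x1=(0.5757, 1.8159)
step 8: x0=(1.6206, 0.1929) x1=(0.5607, 1.8360)
step 9: x0=(1.6372, 0.2074) x1=(0.5460, 1.8555)
step 10: x0=(1.6536, 0.2222) x1=(0.5317, 1.8746)
step 11: x0=(1.6697, 0.2374) x1=(0.5176, 1.8931)
step 12: x0=(1.6857, 0.2529) x1=(0.5039, 1.9112)
step 13: x0=(1.7014, 0.2687) x1=(0.4905, 1.9289)
step 14: x0=(1.7168, 0.2848) x1=(0.4775, 1.9461)
step 15: x0=(1.7321, 0.3012) x1=(0.4647, 1.9629)
step 16: x0=(1.7472, 0.3178) x1=(0.4523, 1.9793)
step 17: x0=(1.7620, 0.3348) x1=(0.4402, 1.9952)
step 18: x0=(1.7766, 0.3520) x1=(0.4284, 2.0108)
step 19: x0=(1.7910, 0.3695) x1=(0.4169, 2.0260)
step 20: x0=(1.8052, 0.3872) x1=(0.4058, 2.0407)
step 21: x0=(1.8192, 0.4052) x1=(0.3950, 2.0552)
step 22: x0=(1.8330, 0.4234) x1=(0.3844, 2.0692)
step 23: x0=(1.8465, 0.4419) x1=(0.3742, 2.0829)
step 24: x0=(1.8599, 0.4606) x1=(0.3643, 2.0962)
step 25: x0=(1.8730, 0.4796) x1=(0.3548, 2.1092)
step 26: x0=(1.8859, 0.4988) x1=(0.3455, 2.1219)

2.2377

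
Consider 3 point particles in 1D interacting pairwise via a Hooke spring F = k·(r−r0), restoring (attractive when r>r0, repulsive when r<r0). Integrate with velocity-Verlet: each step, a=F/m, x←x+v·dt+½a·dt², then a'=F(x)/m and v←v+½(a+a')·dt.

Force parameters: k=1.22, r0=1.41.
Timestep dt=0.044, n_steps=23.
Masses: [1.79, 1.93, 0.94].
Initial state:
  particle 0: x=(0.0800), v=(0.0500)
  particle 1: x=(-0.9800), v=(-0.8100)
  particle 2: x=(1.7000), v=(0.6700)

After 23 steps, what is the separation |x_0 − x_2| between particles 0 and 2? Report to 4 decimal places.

step 0: x0=(0.0800) x1=(-0.9800) x2=(1.7000)
step 1: x0=(0.0826) x1=(-1.0151) x2=(1.7276)
step 2: x0=(0.0859) x1=(-1.0489) x2=(1.7513)
step 3: x0=(0.0899) x1=(-1.0814) x2=(1.7708)
step 4: x0=(0.0945) x1=(-1.1124) x2=(1.7861)
step 5: x0=(0.0998) x1=(-1.1418) x2=(1.7969)
step 6: x0=(0.1057) x1=(-1.1695) x2=(1.8031)
step 7: x0=(0.1122) x1=(-1.1955) x2=(1.8047)
step 8: x0=(0.1192) x1=(-1.2197) x2=(1.8016)
step 9: x0=(0.1266) x1=(-1.2420) x2=(1.7937)
step 10: x0=(0.1344) x1=(-1.2624) x2=(1.7811)
step 11: x0=(0.1425) x1=(-1.2808) x2=(1.7638)
step 12: x0=(0.1510) x1=(-1.2971) x2=(1.7419)
step 13: x0=(0.1596) x1=(-1.3114) x2=(1.7155)
step 14: x0=(0.1683) x1=(-1.3237) x2=(1.6846)
step 15: x0=(0.1770) x1=(-1.3339) x2=(1.6494)
step 16: x0=(0.1857) x1=(-1.3421) x2=(1.6101)
step 17: x0=(0.1942) x1=(-1.3482) x2=(1.5669)
step 18: x0=(0.2026) x1=(-1.3523) x2=(1.5200)
step 19: x0=(0.2106) x1=(-1.3545) x2=(1.4696)
step 20: x0=(0.2182) x1=(-1.3547) x2=(1.4161)
step 21: x0=(0.2253) x1=(-1.3531) x2=(1.3597)
step 22: x0=(0.2319) x1=(-1.3497) x2=(1.3008)
step 23: x0=(0.2377) x1=(-1.3445) x2=(1.2395)

1.0018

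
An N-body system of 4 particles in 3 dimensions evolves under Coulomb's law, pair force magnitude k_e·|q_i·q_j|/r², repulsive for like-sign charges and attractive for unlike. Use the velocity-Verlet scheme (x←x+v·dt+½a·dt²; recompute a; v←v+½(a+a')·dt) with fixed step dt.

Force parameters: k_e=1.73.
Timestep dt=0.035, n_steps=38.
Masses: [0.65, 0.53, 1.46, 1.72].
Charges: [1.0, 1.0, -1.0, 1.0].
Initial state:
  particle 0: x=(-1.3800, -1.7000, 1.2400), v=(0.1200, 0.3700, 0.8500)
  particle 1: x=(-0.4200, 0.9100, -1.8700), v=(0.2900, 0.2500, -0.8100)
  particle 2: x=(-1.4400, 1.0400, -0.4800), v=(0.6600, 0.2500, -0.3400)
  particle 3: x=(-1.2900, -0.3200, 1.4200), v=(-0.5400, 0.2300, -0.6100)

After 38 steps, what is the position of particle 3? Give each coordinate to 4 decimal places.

step 0: x0=(-1.3800, -1.7000, 1.2400) x1=(-0.4200, 0.9100, -1.8700) x2=(-1.4400, 1.0400, -0.4800) x3=(-1.2900, -0.3200, 1.4200)
step 1: x0=(-1.3759, -1.6878, 1.2696) x1=(-0.4102, 0.9189, -1.8980) x2=(-1.4167, 1.0486, -0.4920) x3=(-1.3089, -0.3116, 1.3986)
step 2: x0=(-1.3719, -1.6772, 1.2991) x1=(-0.4010, 0.9282, -1.9254) x2=(-1.3932, 1.0569, -0.5040) x3=(-1.3278, -0.3024, 1.3772)
step 3: x0=(-1.3680, -1.6681, 1.3284) x1=(-0.3925, 0.9378, -1.9522) x2=(-1.3694, 1.0649, -0.5162) x3=(-1.3467, -0.2925, 1.3558)
step 4: x0=(-1.3642, -1.6606, 1.3576) x1=(-0.3845, 0.9477, -1.9783) x2=(-1.3453, 1.0725, -0.5284) x3=(-1.3656, -0.2819, 1.3342)
step 5: x0=(-1.3604, -1.6547, 1.3869) x1=(-0.3772, 0.9580, -2.0038) x2=(-1.3209, 1.0799, -0.5408) x3=(-1.3846, -0.2705, 1.3126)
step 6: x0=(-1.3566, -1.6503, 1.4162) x1=(-0.3704, 0.9685, -2.0285) x2=(-1.2963, 1.0870, -0.5532) x3=(-1.4036, -0.2583, 1.2908)
step 7: x0=(-1.3528, -1.6475, 1.4456) x1=(-0.3643, 0.9794, -2.0526) x2=(-1.2715, 1.0938, -0.5658) x3=(-1.4226, -0.2454, 1.2688)
step 8: x0=(-1.3489, -1.6461, 1.4751) x1=(-0.3586, 0.9906, -2.0760) x2=(-1.2464, 1.1002, -0.5784) x3=(-1.4416, -0.2318, 1.2466)
step 9: x0=(-1.3450, -1.6462, 1.5049) x1=(-0.3535, 1.0020, -2.0987) x2=(-1.2211, 1.1064, -0.5912) x3=(-1.4607, -0.2175, 1.2243)
step 10: x0=(-1.3409, -1.6476, 1.5349) x1=(-0.3490, 1.0138, -2.1206) x2=(-1.1956, 1.1123, -0.6041) x3=(-1.4799, -0.2025, 1.2017)
step 11: x0=(-1.3368, -1.6504, 1.5652) x1=(-0.3449, 1.0258, -2.1418) x2=(-1.1699, 1.1179, -0.6171) x3=(-1.4991, -0.1868, 1.1788)
step 12: x0=(-1.3325, -1.6543, 1.5959) x1=(-0.3414, 1.0381, -2.1623) x2=(-1.1441, 1.1232, -0.6302) x3=(-1.5183, -0.1706, 1.1557)
step 13: x0=(-1.3281, -1.6595, 1.6268) x1=(-0.3383, 1.0506, -2.1819) x2=(-1.1180, 1.1283, -0.6435) x3=(-1.5376, -0.1537, 1.1324)
step 14: x0=(-1.3235, -1.6657, 1.6581) x1=(-0.3358, 1.0634, -2.2008) x2=(-1.0918, 1.1330, -0.6568) x3=(-1.5569, -0.1363, 1.1088)
step 15: x0=(-1.3187, -1.6729, 1.6898) x1=(-0.3336, 1.0765, -2.2188) x2=(-1.0655, 1.1375, -0.6704) x3=(-1.5763, -0.1183, 1.0849)
step 16: x0=(-1.3138, -1.6811, 1.7219) x1=(-0.3320, 1.0898, -2.2360) x2=(-1.0390, 1.1417, -0.6840) x3=(-1.5957, -0.0998, 1.0608)
step 17: x0=(-1.3088, -1.6902, 1.7543) x1=(-0.3308, 1.1033, -2.2523) x2=(-1.0124, 1.1457, -0.6978) x3=(-1.6152, -0.0809, 1.0363)
step 18: x0=(-1.3035, -1.7001, 1.7870) x1=(-0.3300, 1.1170, -2.2678) x2=(-0.9857, 1.1494, -0.7118) x3=(-1.6347, -0.0614, 1.0116)
step 19: x0=(-1.2981, -1.7107, 1.8201) x1=(-0.3296, 1.1310, -2.2823) x2=(-0.9589, 1.1529, -0.7259) x3=(-1.6542, -0.0416, 0.9866)
step 20: x0=(-1.2926, -1.7220, 1.8536) x1=(-0.3296, 1.1451, -2.2959) x2=(-0.9320, 1.1561, -0.7403) x3=(-1.6737, -0.0213, 0.9614)
step 21: x0=(-1.2869, -1.7340, 1.8875) x1=(-0.3300, 1.1594, -2.3086) x2=(-0.9050, 1.1591, -0.7548) x3=(-1.6932, -0.0006, 0.9359)
step 22: x0=(-1.2810, -1.7466, 1.9216) x1=(-0.3307, 1.1739, -2.3202) x2=(-0.8779, 1.1618, -0.7695) x3=(-1.7127, 0.0204, 0.9101)
step 23: x0=(-1.2749, -1.7598, 1.9561) x1=(-0.3319, 1.1885, -2.3309) x2=(-0.8508, 1.1643, -0.7844) x3=(-1.7322, 0.0418, 0.8841)
step 24: x0=(-1.2687, -1.7734, 1.9909) x1=(-0.3333, 1.2034, -2.3404) x2=(-0.8237, 1.1667, -0.7995) x3=(-1.7517, 0.0635, 0.8578)
step 25: x0=(-1.2624, -1.7875, 2.0260) x1=(-0.3351, 1.2183, -2.3489) x2=(-0.7965, 1.1688, -0.8149) x3=(-1.7712, 0.0855, 0.8313)
step 26: x0=(-1.2559, -1.8021, 2.0614) x1=(-0.3372, 1.2333, -2.3563) x2=(-0.7693, 1.1707, -0.8306) x3=(-1.7907, 0.1078, 0.8045)
step 27: x0=(-1.2493, -1.8171, 2.0970) x1=(-0.3396, 1.2485, -2.3625) x2=(-0.7421, 1.1725, -0.8465) x3=(-1.8101, 0.1303, 0.7775)
step 28: x0=(-1.2425, -1.8325, 2.1329) x1=(-0.3423, 1.2638, -2.3675) x2=(-0.7149, 1.1740, -0.8627) x3=(-1.8295, 0.1532, 0.7503)
step 29: x0=(-1.2356, -1.8482, 2.1691) x1=(-0.3452, 1.2791, -2.3713) x2=(-0.6877, 1.1755, -0.8793) x3=(-1.8489, 0.1763, 0.7229)
step 30: x0=(-1.2286, -1.8642, 2.2055) x1=(-0.3483, 1.2944, -2.3738) x2=(-0.6606, 1.1767, -0.8961) x3=(-1.8682, 0.1996, 0.6953)
step 31: x0=(-1.2215, -1.8806, 2.2422) x1=(-0.3517, 1.3098, -2.3749) x2=(-0.6334, 1.1779, -0.9133) x3=(-1.8875, 0.2231, 0.6674)
step 32: x0=(-1.2143, -1.8972, 2.2791) x1=(-0.3552, 1.3253, -2.3747) x2=(-0.6064, 1.1789, -0.9309) x3=(-1.9067, 0.2468, 0.6394)
step 33: x0=(-1.2069, -1.9141, 2.3161) x1=(-0.3589, 1.3406, -2.3731) x2=(-0.5794, 1.1798, -0.9489) x3=(-1.9258, 0.2708, 0.6112)
step 34: x0=(-1.1995, -1.9313, 2.3534) x1=(-0.3628, 1.3560, -2.3699) x2=(-0.5524, 1.1806, -0.9673) x3=(-1.9449, 0.2949, 0.5828)
step 35: x0=(-1.1919, -1.9487, 2.3909) x1=(-0.3667, 1.3712, -2.3652) x2=(-0.5256, 1.1814, -0.9862) x3=(-1.9639, 0.3192, 0.5543)
step 36: x0=(-1.1842, -1.9663, 2.4286) x1=(-0.3707, 1.3864, -2.3588) x2=(-0.4989, 1.1821, -1.0056) x3=(-1.9828, 0.3436, 0.5256)
step 37: x0=(-1.1765, -1.9841, 2.4664) x1=(-0.3747, 1.4014, -2.3507) x2=(-0.4722, 1.1828, -1.0255) x3=(-2.0017, 0.3682, 0.4967)
step 38: x0=(-1.1686, -2.0022, 2.5044) x1=(-0.3787, 1.4162, -2.3408) x2=(-0.4457, 1.1835, -1.0459) x3=(-2.0205, 0.3930, 0.4677)

(-2.0205, 0.3930, 0.4677)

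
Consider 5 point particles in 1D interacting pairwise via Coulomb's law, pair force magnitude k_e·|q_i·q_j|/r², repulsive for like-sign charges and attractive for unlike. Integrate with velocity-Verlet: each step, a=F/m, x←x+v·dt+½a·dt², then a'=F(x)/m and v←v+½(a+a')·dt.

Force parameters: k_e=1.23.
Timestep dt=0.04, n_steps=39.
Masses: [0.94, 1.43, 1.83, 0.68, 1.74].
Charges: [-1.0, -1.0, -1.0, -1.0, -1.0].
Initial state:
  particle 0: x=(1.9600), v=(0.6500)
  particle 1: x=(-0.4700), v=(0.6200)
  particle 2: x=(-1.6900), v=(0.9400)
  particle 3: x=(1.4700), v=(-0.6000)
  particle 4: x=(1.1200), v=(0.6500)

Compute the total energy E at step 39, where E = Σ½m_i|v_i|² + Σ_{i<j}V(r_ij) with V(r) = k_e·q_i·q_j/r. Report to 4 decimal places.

13.3520

step 0: x0=(1.9600) x1=(-0.4700) x2=(-1.6900) x3=(1.4700) x4=(1.1200)
step 1: x0=(1.9921) x1=(-0.4453) x2=(-1.6529) x3=(1.4523) x4=(1.1409)
step 2: x0=(2.0348) x1=(-0.4208) x2=(-1.6169) x3=(1.4556) x4=(1.1491)
step 3: x0=(2.0869) x1=(-0.3966) x2=(-1.5820) x3=(1.4823) x4=(1.1445)
step 4: x0=(2.1476) x1=(-0.3725) x2=(-1.5482) x3=(1.5275) x4=(1.1293)
step 5: x0=(2.2162) x1=(-0.3487) x2=(-1.5155) x3=(1.5845) x4=(1.1066)
step 6: x0=(2.2922) x1=(-0.3251) x2=(-1.4839) x3=(1.6481) x4=(1.0787)
step 7: x0=(2.3752) x1=(-0.3017) x2=(-1.4535) x3=(1.7146) x4=(1.0472)
step 8: x0=(2.4646) x1=(-0.2786) x2=(-1.4243) x3=(1.7820) x4=(1.0134)
step 9: x0=(2.5599) x1=(-0.2557) x2=(-1.3962) x3=(1.8490) x4=(0.9780)
step 10: x0=(2.6605) x1=(-0.2332) x2=(-1.3693) x3=(1.9151) x4=(0.9416)
step 11: x0=(2.7660) x1=(-0.2110) x2=(-1.3436) x3=(1.9799) x4=(0.9047)
step 12: x0=(2.8759) x1=(-0.1894) x2=(-1.3191) x3=(2.0434) x4=(0.8676)
step 13: x0=(2.9897) x1=(-0.1683) x2=(-1.2959) x3=(2.1056) x4=(0.8306)
step 14: x0=(3.1069) x1=(-0.1479) x2=(-1.2739) x3=(2.1667) x4=(0.7941)
step 15: x0=(3.2271) x1=(-0.1284) x2=(-1.2531) x3=(2.2269) x4=(0.7583)
step 16: x0=(3.3501) x1=(-0.1099) x2=(-1.2336) x3=(2.2863) x4=(0.7235)
step 17: x0=(3.4756) x1=(-0.0927) x2=(-1.2154) x3=(2.3450) x4=(0.6901)
step 18: x0=(3.6032) x1=(-0.0769) x2=(-1.1984) x3=(2.4033) x4=(0.6582)
step 19: x0=(3.7327) x1=(-0.0629) x2=(-1.1828) x3=(2.4612) x4=(0.6282)
step 20: x0=(3.8640) x1=(-0.0510) x2=(-1.1684) x3=(2.5188) x4=(0.6005)
step 21: x0=(3.9968) x1=(-0.0416) x2=(-1.1554) x3=(2.5763) x4=(0.5754)
step 22: x0=(4.1311) x1=(-0.0349) x2=(-1.1437) x3=(2.6337) x4=(0.5533)
step 23: x0=(4.2667) x1=(-0.0314) x2=(-1.1334) x3=(2.6911) x4=(0.5345)
step 24: x0=(4.4034) x1=(-0.0313) x2=(-1.1245) x3=(2.7485) x4=(0.5193)
step 25: x0=(4.5412) x1=(-0.0349) x2=(-1.1169) x3=(2.8060) x4=(0.5079)
step 26: x0=(4.6800) x1=(-0.0421) x2=(-1.1108) x3=(2.8637) x4=(0.5006)
step 27: x0=(4.8198) x1=(-0.0531) x2=(-1.1062) x3=(2.9215) x4=(0.4972)
step 28: x0=(4.9603) x1=(-0.0676) x2=(-1.1030) x3=(2.9795) x4=(0.4978)
step 29: x0=(5.1017) x1=(-0.0853) x2=(-1.1014) x3=(3.0377) x4=(0.5021)
step 30: x0=(5.2437) x1=(-0.1058) x2=(-1.1013) x3=(3.0962) x4=(0.5099)
step 31: x0=(5.3865) x1=(-0.1288) x2=(-1.1028) x3=(3.1549) x4=(0.5209)
step 32: x0=(5.5299) x1=(-0.1538) x2=(-1.1059) x3=(3.2139) x4=(0.5347)
step 33: x0=(5.6738) x1=(-0.1803) x2=(-1.1107) x3=(3.2731) x4=(0.5512)
step 34: x0=(5.8183) x1=(-0.2079) x2=(-1.1172) x3=(3.3327) x4=(0.5701)
step 35: x0=(5.9633) x1=(-0.2363) x2=(-1.1255) x3=(3.3925) x4=(0.5910)
step 36: x0=(6.1088) x1=(-0.2651) x2=(-1.1355) x3=(3.4526) x4=(0.6137)
step 37: x0=(6.2548) x1=(-0.2941) x2=(-1.1474) x3=(3.5130) x4=(0.6381)
step 38: x0=(6.4012) x1=(-0.3228) x2=(-1.1612) x3=(3.5737) x4=(0.6640)
step 39: x0=(6.5480) x1=(-0.3511) x2=(-1.1769) x3=(3.6348) x4=(0.6912)
step 0 velocities: v0=(0.6500) v1=(0.6200) v2=(0.9400) v3=(-0.6000) v4=(0.6500)
step 0: KE=1.7719, PE=11.5747, E=13.3466
step 39 velocities: v0=(3.6749) v1=(-0.6998) v2=(-0.4169) v3=(1.5290) v4=(0.6956)
step 39: KE=8.0723, PE=5.2797, E=13.3520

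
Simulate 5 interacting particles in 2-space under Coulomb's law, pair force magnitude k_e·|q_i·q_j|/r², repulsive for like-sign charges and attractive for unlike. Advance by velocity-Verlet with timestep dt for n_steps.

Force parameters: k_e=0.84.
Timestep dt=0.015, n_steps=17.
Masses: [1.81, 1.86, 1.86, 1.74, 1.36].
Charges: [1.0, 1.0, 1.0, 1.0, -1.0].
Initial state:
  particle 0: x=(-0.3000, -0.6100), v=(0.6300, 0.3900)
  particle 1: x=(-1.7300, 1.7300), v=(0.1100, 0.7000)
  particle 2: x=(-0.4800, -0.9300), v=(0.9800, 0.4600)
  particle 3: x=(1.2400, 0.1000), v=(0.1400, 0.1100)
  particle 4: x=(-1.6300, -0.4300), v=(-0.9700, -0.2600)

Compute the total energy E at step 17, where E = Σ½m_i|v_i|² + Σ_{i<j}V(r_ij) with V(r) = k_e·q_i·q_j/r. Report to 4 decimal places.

step 0: x0=(-0.3000, -0.6100) x1=(-1.7300, 1.7300) x2=(-0.4800, -0.9300) x3=(1.2400, 0.1000) x4=(-1.6300, -0.4300)
step 1: x0=(-0.2904, -0.6038) x1=(-1.7284, 1.7405) x2=(-0.4655, -0.9234) x3=(1.2421, 0.1017) x4=(-1.6445, -0.4339)
step 2: x0=(-0.2805, -0.5970) x1=(-1.7267, 1.7510) x2=(-0.4515, -0.9175) x3=(1.2443, 0.1033) x4=(-1.6588, -0.4378)
step 3: x0=(-0.2703, -0.5895) x1=(-1.7251, 1.7615) x2=(-0.4379, -0.9123) x3=(1.2465, 0.1051) x4=(-1.6729, -0.4417)
step 4: x0=(-0.2599, -0.5812) x1=(-1.7236, 1.7720) x2=(-0.4247, -0.9078) x3=(1.2488, 0.1068) x4=(-1.6869, -0.4457)
step 5: x0=(-0.2491, -0.5724) x1=(-1.7220, 1.7826) x2=(-0.4120, -0.9039) x3=(1.2512, 0.1085) x4=(-1.7007, -0.4496)
step 6: x0=(-0.2381, -0.5628) x1=(-1.7204, 1.7931) x2=(-0.3996, -0.9007) x3=(1.2536, 0.1103) x4=(-1.7144, -0.4535)
step 7: x0=(-0.2269, -0.5526) x1=(-1.7189, 1.8036) x2=(-0.3876, -0.8982) x3=(1.2560, 0.1121) x4=(-1.7279, -0.4575)
step 8: x0=(-0.2154, -0.5418) x1=(-1.7174, 1.8142) x2=(-0.3760, -0.8963) x3=(1.2586, 0.1140) x4=(-1.7413, -0.4614)
step 9: x0=(-0.2037, -0.5304) x1=(-1.7159, 1.8247) x2=(-0.3647, -0.8951) x3=(1.2612, 0.1158) x4=(-1.7545, -0.4653)
step 10: x0=(-0.1918, -0.5184) x1=(-1.7145, 1.8353) x2=(-0.3537, -0.8944) x3=(1.2638, 0.1177) x4=(-1.7676, -0.4692)
step 11: x0=(-0.1797, -0.5059) x1=(-1.7130, 1.8458) x2=(-0.3431, -0.8943) x3=(1.2665, 0.1196) x4=(-1.7806, -0.4731)
step 12: x0=(-0.1675, -0.4928) x1=(-1.7116, 1.8564) x2=(-0.3327, -0.8948) x3=(1.2693, 0.1215) x4=(-1.7934, -0.4770)
step 13: x0=(-0.1552, -0.4793) x1=(-1.7102, 1.8669) x2=(-0.3226, -0.8957) x3=(1.2721, 0.1235) x4=(-1.8062, -0.4809)
step 14: x0=(-0.1427, -0.4653) x1=(-1.7088, 1.8775) x2=(-0.3128, -0.8972) x3=(1.2750, 0.1255) x4=(-1.8188, -0.4847)
step 15: x0=(-0.1301, -0.4509) x1=(-1.7074, 1.8881) x2=(-0.3031, -0.8991) x3=(1.2779, 0.1275) x4=(-1.8312, -0.4886)
step 16: x0=(-0.1175, -0.4361) x1=(-1.7061, 1.8987) x2=(-0.2937, -0.9014) x3=(1.2810, 0.1296) x4=(-1.8436, -0.4924)
step 17: x0=(-0.1047, -0.4209) x1=(-1.7048, 1.9093) x2=(-0.2845, -0.9041) x3=(1.2841, 0.1316) x4=(-1.8558, -0.4963)
step 0 velocities: v0=(0.6300, 0.3900) v1=(0.1100, 0.7000) v2=(0.9800, 0.4600) v3=(0.1400, 0.1100) v4=(-0.9700, -0.2600)
step 0: KE=2.7671, PE=2.0703, E=4.8374
step 17 velocities: v0=(0.8522, 1.0228) v1=(0.0878, 0.7064) v2=(0.6071, -0.1935) v3=(0.2084, 0.1392) v4=(-0.8129, -0.2545)
step 17: KE=3.0009, PE=1.8358, E=4.8367

4.8367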